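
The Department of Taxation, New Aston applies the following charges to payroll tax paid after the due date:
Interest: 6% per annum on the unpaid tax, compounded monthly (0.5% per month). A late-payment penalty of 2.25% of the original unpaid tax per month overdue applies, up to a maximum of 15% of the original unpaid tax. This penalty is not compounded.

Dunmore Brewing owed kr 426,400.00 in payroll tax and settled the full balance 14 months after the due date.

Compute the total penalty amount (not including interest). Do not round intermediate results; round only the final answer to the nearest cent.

Penalty (uncapped): 14 × 2.25% × kr 426,400.00 = kr 134,316.00; cap = 15% × kr 426,400.00 = kr 63,960.00 → penalty = kr 63,960.00

kr 63,960.00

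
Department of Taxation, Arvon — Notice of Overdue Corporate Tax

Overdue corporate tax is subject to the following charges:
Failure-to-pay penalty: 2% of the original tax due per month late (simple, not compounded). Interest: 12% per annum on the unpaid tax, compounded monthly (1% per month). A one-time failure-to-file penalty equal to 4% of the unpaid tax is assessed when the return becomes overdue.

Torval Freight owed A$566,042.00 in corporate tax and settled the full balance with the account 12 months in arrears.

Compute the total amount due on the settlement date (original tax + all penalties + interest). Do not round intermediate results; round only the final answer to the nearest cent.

A$796,322.05

Failure-to-file penalty: 4% × A$566,042.00 = A$22,641.68
Failure-to-pay penalty: 12 × 2% × A$566,042.00 = A$135,850.08
Interest: A$566,042.00 × ((1 + 0.01)^12 − 1) = A$566,042.00 × 0.1268250… = A$71,788.2937…
Total = A$566,042.00 + A$158,491.7600 + A$71,788.2937… = A$796,322.05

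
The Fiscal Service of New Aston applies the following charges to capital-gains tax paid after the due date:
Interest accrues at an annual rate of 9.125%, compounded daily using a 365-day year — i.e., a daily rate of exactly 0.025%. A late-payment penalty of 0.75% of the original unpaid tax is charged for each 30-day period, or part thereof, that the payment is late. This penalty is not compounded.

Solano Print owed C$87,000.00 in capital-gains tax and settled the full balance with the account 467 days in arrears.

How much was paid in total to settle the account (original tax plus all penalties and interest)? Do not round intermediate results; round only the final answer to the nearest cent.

Penalty periods: ⌈467/30⌉ = 16; penalty = 16 × 0.75% × C$87,000.00 = C$10,440.00
Interest: C$87,000.00 × ((1 + 0.00025)^467 − 1) = C$87,000.00 × 0.12382204… = C$10,772.5172…
Total = C$87,000.00 + C$10,440.0000 + C$10,772.5172… = C$108,212.52

C$108,212.52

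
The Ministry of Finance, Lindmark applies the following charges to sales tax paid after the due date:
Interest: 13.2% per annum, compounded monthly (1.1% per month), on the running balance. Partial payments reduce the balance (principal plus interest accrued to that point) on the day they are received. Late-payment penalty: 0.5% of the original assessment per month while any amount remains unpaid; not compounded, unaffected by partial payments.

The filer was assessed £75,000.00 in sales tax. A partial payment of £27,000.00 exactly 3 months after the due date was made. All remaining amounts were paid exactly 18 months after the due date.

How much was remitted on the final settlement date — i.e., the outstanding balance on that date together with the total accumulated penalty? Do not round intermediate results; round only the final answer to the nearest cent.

£66,258.46

Balance at month 3: £75,000.0000 × (1 + 0.011)^3 = £77,502.3248…
After £27,000.00 payment: £77,502.3248… − £27,000.00 = £50,502.3248…
Balance at month 18: £50,502.3248… × (1 + 0.011)^15 = £59,508.4591…
Penalty: 18 × 0.5% × £75,000.00 = £6,750.00
Final settlement = outstanding balance + penalty = £59,508.4591… + £6,750.00 = £66,258.46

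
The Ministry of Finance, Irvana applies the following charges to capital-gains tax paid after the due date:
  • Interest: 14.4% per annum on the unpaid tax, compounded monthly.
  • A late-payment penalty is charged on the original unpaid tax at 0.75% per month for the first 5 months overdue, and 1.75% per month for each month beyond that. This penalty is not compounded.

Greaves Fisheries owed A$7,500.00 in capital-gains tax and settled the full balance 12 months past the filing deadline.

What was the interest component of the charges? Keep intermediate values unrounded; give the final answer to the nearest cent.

Interest (14.4%/yr ÷ 12 = 1.2%/month): A$7,500.00 × ((1 + 0.012)^12 − 1) = A$1,154.2097…

A$1,154.21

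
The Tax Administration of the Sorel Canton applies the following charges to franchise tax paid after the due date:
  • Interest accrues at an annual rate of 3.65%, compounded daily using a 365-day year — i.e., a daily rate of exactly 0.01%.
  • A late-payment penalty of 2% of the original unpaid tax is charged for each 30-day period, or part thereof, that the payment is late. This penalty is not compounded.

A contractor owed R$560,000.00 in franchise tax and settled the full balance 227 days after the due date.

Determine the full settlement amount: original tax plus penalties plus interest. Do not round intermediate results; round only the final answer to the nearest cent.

R$662,456.73

Penalty periods: ⌈227/30⌉ = 8; penalty = 8 × 2% × R$560,000.00 = R$89,600.00
Interest: R$560,000.00 × ((1 + 0.0001)^227 − 1) = R$560,000.00 × 0.02295844… = R$12,856.7290…
Total = R$560,000.00 + R$89,600.0000 + R$12,856.7290… = R$662,456.73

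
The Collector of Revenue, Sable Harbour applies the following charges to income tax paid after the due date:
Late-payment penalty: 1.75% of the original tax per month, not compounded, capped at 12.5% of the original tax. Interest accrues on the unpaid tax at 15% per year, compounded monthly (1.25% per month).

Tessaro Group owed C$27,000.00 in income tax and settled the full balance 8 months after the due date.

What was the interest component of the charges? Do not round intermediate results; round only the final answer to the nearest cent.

Interest: C$27,000.00 × ((1 + 0.0125)^8 − 1) = C$27,000.00 × 0.1044861… = C$2,821.1247…

C$2,821.12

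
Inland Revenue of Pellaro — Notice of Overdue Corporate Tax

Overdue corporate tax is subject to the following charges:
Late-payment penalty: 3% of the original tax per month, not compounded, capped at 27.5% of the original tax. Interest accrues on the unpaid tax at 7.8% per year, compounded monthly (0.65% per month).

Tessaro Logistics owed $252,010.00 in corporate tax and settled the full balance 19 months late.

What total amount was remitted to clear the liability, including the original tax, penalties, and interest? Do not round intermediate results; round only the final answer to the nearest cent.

$354,325.54

Penalty (uncapped): 19 × 3% × $252,010.00 = $143,645.70; cap = 27.5% × $252,010.00 = $69,302.75 → penalty = $69,302.75
Interest: $252,010.00 × ((1 + 0.0065)^19 − 1) = $252,010.00 × 0.1309979… = $33,012.7852…
Total = $252,010.00 + $69,302.7500 + $33,012.7852… = $354,325.54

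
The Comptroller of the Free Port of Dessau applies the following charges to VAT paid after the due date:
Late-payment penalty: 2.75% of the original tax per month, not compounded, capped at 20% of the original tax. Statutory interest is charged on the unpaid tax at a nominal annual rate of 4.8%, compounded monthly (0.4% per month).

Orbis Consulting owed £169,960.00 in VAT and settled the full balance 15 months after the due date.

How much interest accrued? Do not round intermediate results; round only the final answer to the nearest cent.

Interest: £169,960.00 × ((1 + 0.004)^15 − 1) = £169,960.00 × 0.0617095… = £10,488.1420…

£10,488.14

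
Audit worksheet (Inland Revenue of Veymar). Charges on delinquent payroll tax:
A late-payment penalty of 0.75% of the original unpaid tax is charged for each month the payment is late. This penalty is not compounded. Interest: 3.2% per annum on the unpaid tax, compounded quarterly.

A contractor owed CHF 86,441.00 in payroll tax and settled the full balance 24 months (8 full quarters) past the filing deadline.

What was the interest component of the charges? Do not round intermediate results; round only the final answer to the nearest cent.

Interest (3.2%/yr ÷ 4 = 0.8%/quarter): CHF 86,441.00 × ((1 + 0.008)^8 − 1) = CHF 5,689.6297…

CHF 5,689.63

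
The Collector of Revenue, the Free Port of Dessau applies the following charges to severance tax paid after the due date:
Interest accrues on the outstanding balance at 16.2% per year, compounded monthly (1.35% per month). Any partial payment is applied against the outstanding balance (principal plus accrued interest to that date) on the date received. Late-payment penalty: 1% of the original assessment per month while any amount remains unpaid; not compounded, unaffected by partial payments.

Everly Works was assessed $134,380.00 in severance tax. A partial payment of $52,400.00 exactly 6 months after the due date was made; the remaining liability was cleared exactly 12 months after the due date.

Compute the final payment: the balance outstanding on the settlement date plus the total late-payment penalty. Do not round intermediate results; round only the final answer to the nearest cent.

$117,176.29

Balance at month 6: $134,380.0000 × (1 + 0.0135)^6 = $145,638.8211…
After $52,400.00 payment: $145,638.8211… − $52,400.00 = $93,238.8211…
Balance at month 12: $93,238.8211… × (1 + 0.0135)^6 = $101,050.6920…
Penalty: 12 × 1% × $134,380.00 = $16,125.60
Final settlement = outstanding balance + penalty = $101,050.6920… + $16,125.60 = $117,176.29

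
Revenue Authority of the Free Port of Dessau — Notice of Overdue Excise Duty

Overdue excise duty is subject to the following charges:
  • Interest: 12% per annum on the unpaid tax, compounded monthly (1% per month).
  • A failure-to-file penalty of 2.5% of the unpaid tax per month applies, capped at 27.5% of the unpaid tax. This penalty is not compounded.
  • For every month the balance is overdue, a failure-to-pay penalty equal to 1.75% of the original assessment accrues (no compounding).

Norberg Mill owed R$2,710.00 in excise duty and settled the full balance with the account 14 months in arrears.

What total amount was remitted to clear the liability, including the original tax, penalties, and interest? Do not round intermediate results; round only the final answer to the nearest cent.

Failure-to-file: 14 × 2.5% × R$2,710.00 = R$948.50, capped at 27.5% × R$2,710.00 = R$745.25
Failure-to-pay penalty = 1.75% × R$2,710.00 × 14 mo = R$663.95
Interest: R$2,710.00 × ((1 + 0.01)^14 − 1) = R$2,710.00 × 0.1494742… = R$405.0751…
Total = R$2,710.00 + R$1,409.2000 + R$405.0751… = R$4,524.28

R$4,524.28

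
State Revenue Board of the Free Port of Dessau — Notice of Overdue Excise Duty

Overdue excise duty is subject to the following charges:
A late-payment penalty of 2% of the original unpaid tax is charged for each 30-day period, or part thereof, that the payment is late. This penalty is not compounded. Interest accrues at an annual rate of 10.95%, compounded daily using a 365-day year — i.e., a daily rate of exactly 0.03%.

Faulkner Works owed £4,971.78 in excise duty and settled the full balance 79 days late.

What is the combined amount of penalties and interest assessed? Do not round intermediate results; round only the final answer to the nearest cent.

Penalty periods: ⌈79/30⌉ = 3; penalty = 3 × 2% × £4,971.78 = £298.31…
Interest: £4,971.78 × ((1 + 0.0003)^79 − 1) = £4,971.78 × 0.02397944… = £119.2205…
Penalties + interest = £298.3068 + £119.2205… = £417.53

£417.53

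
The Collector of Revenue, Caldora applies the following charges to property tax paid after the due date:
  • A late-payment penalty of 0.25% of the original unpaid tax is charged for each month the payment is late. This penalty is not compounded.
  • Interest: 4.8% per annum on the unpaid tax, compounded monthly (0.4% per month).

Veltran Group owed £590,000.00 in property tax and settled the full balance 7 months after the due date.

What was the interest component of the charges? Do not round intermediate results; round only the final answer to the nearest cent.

Interest: £590,000.00 × ((1 + 0.004)^7 − 1) = £590,000.00 × 0.0283382… = £16,719.5669…

£16,719.57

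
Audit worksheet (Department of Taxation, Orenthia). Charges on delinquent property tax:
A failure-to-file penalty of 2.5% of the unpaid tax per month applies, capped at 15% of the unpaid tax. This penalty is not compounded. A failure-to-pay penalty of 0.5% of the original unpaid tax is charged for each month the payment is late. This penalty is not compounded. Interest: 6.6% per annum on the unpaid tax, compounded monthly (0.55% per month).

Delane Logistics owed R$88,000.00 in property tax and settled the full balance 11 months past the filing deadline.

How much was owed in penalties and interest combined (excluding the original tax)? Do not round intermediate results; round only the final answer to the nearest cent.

R$23,512.85

Failure-to-file: 11 × 2.5% × R$88,000.00 = R$24,200.00, capped at 15% × R$88,000.00 = R$13,200.00
Failure-to-pay penalty = 0.5% × R$88,000.00 × 11 mo = R$4,840.00
Interest: R$88,000.00 × ((1 + 0.0055)^11 − 1) = R$88,000.00 × 0.0621915… = R$5,472.8525…
Penalties + interest = R$18,040.0000 + R$5,472.8525… = R$23,512.85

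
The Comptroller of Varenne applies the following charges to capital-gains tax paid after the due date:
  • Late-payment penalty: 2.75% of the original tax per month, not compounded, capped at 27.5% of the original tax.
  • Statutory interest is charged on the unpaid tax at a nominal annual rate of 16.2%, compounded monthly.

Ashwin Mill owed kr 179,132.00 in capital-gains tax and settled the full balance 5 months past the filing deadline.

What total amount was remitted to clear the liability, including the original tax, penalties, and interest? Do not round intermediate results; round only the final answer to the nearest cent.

Penalty: 5 × 2.75% × kr 179,132.00 = kr 24,630.65 (below the 27.5% cap of kr 49,261.30)
Interest (16.2%/yr ÷ 12 = 1.35%/month): kr 179,132.00 × ((1 + 0.0135)^5 − 1) = kr 12,422.3152…
Total = kr 179,132.00 + kr 24,630.6500 + kr 12,422.3152… = kr 216,184.97

kr 216,184.97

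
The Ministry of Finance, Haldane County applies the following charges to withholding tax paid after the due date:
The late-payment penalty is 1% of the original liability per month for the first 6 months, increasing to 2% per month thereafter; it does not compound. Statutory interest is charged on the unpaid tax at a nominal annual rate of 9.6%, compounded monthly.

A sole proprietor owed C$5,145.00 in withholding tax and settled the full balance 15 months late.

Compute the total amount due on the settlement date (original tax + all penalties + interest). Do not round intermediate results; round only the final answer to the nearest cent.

Penalty, months 1–6: 6 × 1% × C$5,145.00 = C$308.70
Penalty, months 7–15: 9 × 2% × C$5,145.00 = C$926.10
Interest (9.6%/yr ÷ 12 = 0.8%/month): C$5,145.00 × ((1 + 0.008)^15 − 1) = C$653.2023…
Total = C$5,145.00 + C$1,234.8000 + C$653.2023… = C$7,033.00

C$7,033.00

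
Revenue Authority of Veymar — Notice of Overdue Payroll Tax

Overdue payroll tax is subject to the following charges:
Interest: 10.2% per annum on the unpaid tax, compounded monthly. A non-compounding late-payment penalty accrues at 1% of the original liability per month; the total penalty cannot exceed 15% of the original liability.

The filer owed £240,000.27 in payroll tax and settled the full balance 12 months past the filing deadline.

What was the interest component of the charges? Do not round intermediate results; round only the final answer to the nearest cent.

Interest (10.2%/yr ÷ 12 = 0.85%/month): £240,000.27 × ((1 + 0.0085)^12 − 1) = £25,657.5233…

£25,657.52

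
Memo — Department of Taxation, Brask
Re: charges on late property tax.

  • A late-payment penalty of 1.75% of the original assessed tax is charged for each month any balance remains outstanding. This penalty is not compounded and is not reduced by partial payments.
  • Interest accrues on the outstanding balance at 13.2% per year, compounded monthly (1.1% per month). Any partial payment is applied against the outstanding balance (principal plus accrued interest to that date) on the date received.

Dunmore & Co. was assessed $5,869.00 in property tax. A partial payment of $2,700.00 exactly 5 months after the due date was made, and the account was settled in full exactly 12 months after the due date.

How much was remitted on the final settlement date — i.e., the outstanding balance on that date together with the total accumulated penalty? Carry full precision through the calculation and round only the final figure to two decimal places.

Balance at month 5: $5,869.0000 × (1 + 0.011)^5 = $6,198.9750…
After $2,700.00 payment: $6,198.9750… − $2,700.00 = $3,498.9750…
Balance at month 12: $3,498.9750… × (1 + 0.011)^7 = $3,777.4518…
Penalty: 12 × 1.75% × $5,869.00 = $1,232.49
Final settlement = outstanding balance + penalty = $3,777.4518… + $1,232.49 = $5,009.94

$5,009.94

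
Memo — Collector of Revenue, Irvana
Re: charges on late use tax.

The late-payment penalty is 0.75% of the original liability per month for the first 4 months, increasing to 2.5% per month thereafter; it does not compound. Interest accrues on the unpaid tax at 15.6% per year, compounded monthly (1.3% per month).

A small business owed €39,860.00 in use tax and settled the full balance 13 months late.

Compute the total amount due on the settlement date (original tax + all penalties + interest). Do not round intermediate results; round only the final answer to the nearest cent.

€57,311.95

Penalty, months 1–4: 4 × 0.75% × €39,860.00 = €1,195.80
Penalty, months 5–13: 9 × 2.5% × €39,860.00 = €8,968.50
Interest: €39,860.00 × ((1 + 0.013)^13 − 1) = €39,860.00 × 0.1828312… = €7,287.6536…
Total = €39,860.00 + €10,164.3000 + €7,287.6536… = €57,311.95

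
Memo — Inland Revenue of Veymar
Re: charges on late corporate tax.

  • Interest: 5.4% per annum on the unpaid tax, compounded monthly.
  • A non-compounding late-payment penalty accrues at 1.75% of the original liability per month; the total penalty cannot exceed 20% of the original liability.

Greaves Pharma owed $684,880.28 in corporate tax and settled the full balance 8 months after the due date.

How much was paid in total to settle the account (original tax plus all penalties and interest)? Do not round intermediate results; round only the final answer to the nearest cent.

$805,811.05

Penalty: 8 × 1.75% × $684,880.28 = $95,883.24… (below the 20% cap of $136,976.06…)
Interest (5.4%/yr ÷ 12 = 0.45%/month): $684,880.28 × ((1 + 0.0045)^8 − 1) = $25,047.5319…
Total = $684,880.28 + $95,883.2392 + $25,047.5319… = $805,811.05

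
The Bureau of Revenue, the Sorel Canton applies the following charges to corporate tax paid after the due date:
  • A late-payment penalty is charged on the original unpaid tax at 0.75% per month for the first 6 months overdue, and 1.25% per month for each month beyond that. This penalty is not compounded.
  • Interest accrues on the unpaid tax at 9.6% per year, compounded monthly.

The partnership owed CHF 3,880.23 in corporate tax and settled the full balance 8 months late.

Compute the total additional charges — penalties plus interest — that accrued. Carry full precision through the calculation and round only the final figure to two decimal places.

CHF 527.02

Penalty, months 1–6: 6 × 0.75% × CHF 3,880.23 = CHF 174.61…
Penalty, months 7–8: 2 × 1.25% × CHF 3,880.23 = CHF 97.01…
Interest (9.6%/yr ÷ 12 = 0.8%/month): CHF 3,880.23 × ((1 + 0.008)^8 − 1) = CHF 255.4005…
Penalties + interest = CHF 271.6161 + CHF 255.4005… = CHF 527.02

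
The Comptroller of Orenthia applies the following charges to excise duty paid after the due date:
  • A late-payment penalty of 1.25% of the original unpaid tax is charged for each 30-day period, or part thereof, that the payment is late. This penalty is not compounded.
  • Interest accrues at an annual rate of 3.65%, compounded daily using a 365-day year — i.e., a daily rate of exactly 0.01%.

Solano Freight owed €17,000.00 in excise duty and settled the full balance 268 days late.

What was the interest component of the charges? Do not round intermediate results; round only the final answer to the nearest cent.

Interest: €17,000.00 × ((1 + 0.0001)^268 − 1) = €17,000.00 × 0.02716097… = €461.7365…

€461.74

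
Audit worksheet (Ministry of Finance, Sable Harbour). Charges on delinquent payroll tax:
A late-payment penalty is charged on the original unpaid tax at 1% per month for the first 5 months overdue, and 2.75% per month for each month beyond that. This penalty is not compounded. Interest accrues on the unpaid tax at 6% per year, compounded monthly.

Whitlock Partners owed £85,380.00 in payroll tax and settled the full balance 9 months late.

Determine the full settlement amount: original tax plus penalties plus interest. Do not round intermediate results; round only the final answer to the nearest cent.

Penalty, months 1–5: 5 × 1% × £85,380.00 = £4,269.00
Penalty, months 6–9: 4 × 2.75% × £85,380.00 = £9,391.80
Interest (6%/yr ÷ 12 = 0.5%/month): £85,380.00 × ((1 + 0.005)^9 − 1) = £3,919.8452…
Total = £85,380.00 + £13,660.8000 + £3,919.8452… = £102,960.65

£102,960.65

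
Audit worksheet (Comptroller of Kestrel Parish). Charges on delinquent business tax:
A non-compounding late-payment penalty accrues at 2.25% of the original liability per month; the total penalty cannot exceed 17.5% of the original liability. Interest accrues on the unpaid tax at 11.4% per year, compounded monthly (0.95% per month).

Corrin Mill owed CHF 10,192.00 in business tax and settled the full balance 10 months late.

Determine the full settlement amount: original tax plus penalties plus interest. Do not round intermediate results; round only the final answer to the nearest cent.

Penalty (uncapped): 10 × 2.25% × CHF 10,192.00 = CHF 2,293.20; cap = 17.5% × CHF 10,192.00 = CHF 1,783.60 → penalty = CHF 1,783.60
Interest: CHF 10,192.00 × ((1 + 0.0095)^10 − 1) = CHF 10,192.00 × 0.0991659… = CHF 1,010.6985…
Total = CHF 10,192.00 + CHF 1,783.6000 + CHF 1,010.6985… = CHF 12,986.30

CHF 12,986.30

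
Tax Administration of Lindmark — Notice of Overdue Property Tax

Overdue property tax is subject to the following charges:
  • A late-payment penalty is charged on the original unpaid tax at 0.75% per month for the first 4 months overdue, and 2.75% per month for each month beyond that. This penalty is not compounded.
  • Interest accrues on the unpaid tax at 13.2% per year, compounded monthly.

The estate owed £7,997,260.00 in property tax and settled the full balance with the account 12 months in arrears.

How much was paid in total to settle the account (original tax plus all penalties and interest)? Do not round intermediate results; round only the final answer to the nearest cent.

£11,118,480.19

Penalty, months 1–4: 4 × 0.75% × £7,997,260.00 = £239,917.80
Penalty, months 5–12: 8 × 2.75% × £7,997,260.00 = £1,759,397.20
Interest (13.2%/yr ÷ 12 = 1.1%/month): £7,997,260.00 × ((1 + 0.011)^12 − 1) = £1,121,905.1878…
Total = £7,997,260.00 + £1,999,315.0000 + £1,121,905.1878… = £11,118,480.19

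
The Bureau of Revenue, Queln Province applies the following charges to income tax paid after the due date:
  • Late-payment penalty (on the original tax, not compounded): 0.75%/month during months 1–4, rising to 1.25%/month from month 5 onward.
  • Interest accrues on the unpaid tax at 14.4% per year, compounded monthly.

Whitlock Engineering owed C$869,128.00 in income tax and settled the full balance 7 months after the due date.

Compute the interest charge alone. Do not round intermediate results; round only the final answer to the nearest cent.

Interest (14.4%/yr ÷ 12 = 1.2%/month): C$869,128.00 × ((1 + 0.012)^7 − 1) = C$75,688.1953…

C$75,688.20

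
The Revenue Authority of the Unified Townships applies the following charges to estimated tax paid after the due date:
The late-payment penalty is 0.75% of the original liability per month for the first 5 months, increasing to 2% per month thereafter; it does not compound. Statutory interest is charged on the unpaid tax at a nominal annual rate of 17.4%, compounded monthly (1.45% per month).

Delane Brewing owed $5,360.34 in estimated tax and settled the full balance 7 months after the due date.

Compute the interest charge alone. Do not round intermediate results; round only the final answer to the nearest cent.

Interest: $5,360.34 × ((1 + 0.0145)^7 − 1) = $5,360.34 × 0.1060235… = $568.3221…

$568.32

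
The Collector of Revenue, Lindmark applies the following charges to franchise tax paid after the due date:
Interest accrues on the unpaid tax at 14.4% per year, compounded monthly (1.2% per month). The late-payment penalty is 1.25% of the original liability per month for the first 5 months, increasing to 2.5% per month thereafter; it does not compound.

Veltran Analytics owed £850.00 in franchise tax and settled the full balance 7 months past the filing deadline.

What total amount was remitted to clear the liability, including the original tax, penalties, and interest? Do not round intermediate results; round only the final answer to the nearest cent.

Penalty, months 1–5: 5 × 1.25% × £850.00 = £53.13…
Penalty, months 6–7: 2 × 2.5% × £850.00 = £42.50
Interest: £850.00 × ((1 + 0.012)^7 − 1) = £850.00 × 0.0870852… = £74.0224…
Total = £850.00 + £95.6250 + £74.0224… = £1,019.65

£1,019.65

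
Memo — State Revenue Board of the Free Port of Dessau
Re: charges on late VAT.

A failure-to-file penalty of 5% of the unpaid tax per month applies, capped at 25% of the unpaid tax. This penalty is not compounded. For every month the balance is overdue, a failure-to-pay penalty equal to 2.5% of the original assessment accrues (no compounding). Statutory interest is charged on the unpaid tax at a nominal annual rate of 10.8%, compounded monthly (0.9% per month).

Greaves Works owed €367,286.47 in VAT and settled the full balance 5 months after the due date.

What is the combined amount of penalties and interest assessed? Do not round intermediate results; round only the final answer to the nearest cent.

Failure-to-file: 5 × 5% × €367,286.47 = €91,821.62…, capped at 25% × €367,286.47 = €91,821.62…
Failure-to-pay penalty: 5 × 2.5% × €367,286.47 = €45,910.81…
Interest: €367,286.47 × ((1 + 0.009)^5 − 1) = €367,286.47 × 0.0458173… = €16,828.0828…
Penalties + interest = €137,732.4263… + €16,828.0828… = €154,560.51

€154,560.51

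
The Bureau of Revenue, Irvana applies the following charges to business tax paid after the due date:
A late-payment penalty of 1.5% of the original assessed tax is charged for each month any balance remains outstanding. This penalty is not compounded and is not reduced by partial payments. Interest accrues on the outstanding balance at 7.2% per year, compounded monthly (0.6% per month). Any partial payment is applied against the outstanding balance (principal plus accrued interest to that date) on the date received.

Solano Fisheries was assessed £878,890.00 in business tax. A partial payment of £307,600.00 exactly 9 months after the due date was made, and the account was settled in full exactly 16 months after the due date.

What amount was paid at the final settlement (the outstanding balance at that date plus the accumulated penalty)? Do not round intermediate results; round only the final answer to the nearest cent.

Balance at month 9: £878,890.0000 × (1 + 0.006)^9 = £927,505.1924…
After £307,600.00 payment: £927,505.1924… − £307,600.00 = £619,905.1924…
Balance at month 16: £619,905.1924… × (1 + 0.006)^7 = £646,414.5735…
Penalty: 16 × 1.5% × £878,890.00 = £210,933.60
Final settlement = outstanding balance + penalty = £646,414.5735… + £210,933.60 = £857,348.17

£857,348.17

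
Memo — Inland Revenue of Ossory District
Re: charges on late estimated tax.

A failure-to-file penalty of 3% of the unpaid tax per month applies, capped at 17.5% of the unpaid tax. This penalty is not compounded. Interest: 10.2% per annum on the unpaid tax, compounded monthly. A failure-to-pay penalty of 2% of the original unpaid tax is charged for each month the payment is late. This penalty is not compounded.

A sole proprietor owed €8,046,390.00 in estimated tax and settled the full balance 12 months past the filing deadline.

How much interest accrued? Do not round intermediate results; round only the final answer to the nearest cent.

€860,209.20

Interest (10.2%/yr ÷ 12 = 0.85%/month): €8,046,390.00 × ((1 + 0.0085)^12 − 1) = €860,209.1953…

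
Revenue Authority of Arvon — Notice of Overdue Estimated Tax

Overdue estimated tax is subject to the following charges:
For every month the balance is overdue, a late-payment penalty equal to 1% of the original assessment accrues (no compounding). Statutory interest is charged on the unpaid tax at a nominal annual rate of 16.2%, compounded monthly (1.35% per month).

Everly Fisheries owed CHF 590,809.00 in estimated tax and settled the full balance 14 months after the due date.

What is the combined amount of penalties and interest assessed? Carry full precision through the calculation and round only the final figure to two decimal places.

Late-payment penalty: 14 × 1% × CHF 590,809.00 = CHF 82,713.26
Interest: CHF 590,809.00 × ((1 + 0.0135)^14 − 1) = CHF 590,809.00 × 0.2065145… = CHF 122,010.6199…
Penalties + interest = CHF 82,713.2600 + CHF 122,010.6199… = CHF 204,723.88

CHF 204,723.88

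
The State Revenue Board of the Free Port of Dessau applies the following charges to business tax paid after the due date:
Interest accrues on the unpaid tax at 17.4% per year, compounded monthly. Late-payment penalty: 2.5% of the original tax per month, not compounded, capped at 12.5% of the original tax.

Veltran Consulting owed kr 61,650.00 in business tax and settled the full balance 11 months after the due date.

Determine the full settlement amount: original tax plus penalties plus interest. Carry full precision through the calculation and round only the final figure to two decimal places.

Penalty (uncapped): 11 × 2.5% × kr 61,650.00 = kr 16,953.75; cap = 12.5% × kr 61,650.00 = kr 7,706.25 → penalty = kr 7,706.25
Interest (17.4%/yr ÷ 12 = 1.45%/month): kr 61,650.00 × ((1 + 0.0145)^11 − 1) = kr 10,578.0094…
Total = kr 61,650.00 + kr 7,706.2500 + kr 10,578.0094… = kr 79,934.26

kr 79,934.26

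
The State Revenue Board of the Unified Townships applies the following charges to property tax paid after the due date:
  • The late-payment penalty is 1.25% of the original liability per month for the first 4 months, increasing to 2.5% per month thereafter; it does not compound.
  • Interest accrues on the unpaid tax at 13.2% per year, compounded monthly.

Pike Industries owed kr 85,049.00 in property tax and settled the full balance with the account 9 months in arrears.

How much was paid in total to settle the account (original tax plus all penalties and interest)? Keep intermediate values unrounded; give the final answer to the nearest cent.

Penalty, months 1–4: 4 × 1.25% × kr 85,049.00 = kr 4,252.45
Penalty, months 5–9: 5 × 2.5% × kr 85,049.00 = kr 10,631.13…
Interest (13.2%/yr ÷ 12 = 1.1%/month): kr 85,049.00 × ((1 + 0.011)^9 − 1) = kr 8,799.9919…
Total = kr 85,049.00 + kr 14,883.5750 + kr 8,799.9919… = kr 108,732.57

kr 108,732.57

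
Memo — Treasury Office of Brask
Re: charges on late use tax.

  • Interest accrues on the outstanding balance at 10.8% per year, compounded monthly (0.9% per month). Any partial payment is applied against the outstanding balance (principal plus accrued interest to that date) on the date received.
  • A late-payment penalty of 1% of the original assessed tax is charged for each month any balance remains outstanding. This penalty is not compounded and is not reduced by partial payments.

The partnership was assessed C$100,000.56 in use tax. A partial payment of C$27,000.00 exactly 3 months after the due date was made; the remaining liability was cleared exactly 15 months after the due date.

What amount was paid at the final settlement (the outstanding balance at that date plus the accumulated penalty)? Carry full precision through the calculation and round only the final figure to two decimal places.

C$99,320.55

Balance at month 3: C$100,000.5600 × (1 + 0.009)^3 = C$102,724.9482…
After C$27,000.00 payment: C$102,724.9482… − C$27,000.00 = C$75,724.9482…
Balance at month 15: C$75,724.9482… × (1 + 0.009)^12 = C$84,320.4624…
Penalty: 15 × 1% × C$100,000.56 = C$15,000.08…
Final settlement = outstanding balance + penalty = C$84,320.4624… + C$15,000.08… = C$99,320.55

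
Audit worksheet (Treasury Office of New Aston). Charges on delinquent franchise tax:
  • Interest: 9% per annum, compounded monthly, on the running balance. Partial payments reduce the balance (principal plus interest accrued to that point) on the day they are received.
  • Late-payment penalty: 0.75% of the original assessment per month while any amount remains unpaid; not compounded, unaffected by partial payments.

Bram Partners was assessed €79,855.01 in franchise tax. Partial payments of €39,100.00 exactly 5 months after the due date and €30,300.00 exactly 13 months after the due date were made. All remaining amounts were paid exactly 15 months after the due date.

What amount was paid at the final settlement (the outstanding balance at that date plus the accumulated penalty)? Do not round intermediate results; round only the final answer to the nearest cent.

€25,420.03

Monthly rate = 9% ÷ 12 = 0.75%
Balance at month 5: €79,855.0100 × (1 + 0.0075)^5 = €82,894.8295…
After €39,100.00 payment: €82,894.8295… − €39,100.00 = €43,794.8295…
Balance at month 13: €43,794.8295… × (1 + 0.0075)^8 = €46,492.5405…
After €30,300.00 payment: €46,492.5405… − €30,300.00 = €16,192.5405…
Balance at month 15: €16,192.5405… × (1 + 0.0075)^2 = €16,436.3394…
Penalty: 15 × 0.75% × €79,855.01 = €8,983.69…
Final settlement = outstanding balance + penalty = €16,436.3394… + €8,983.69… = €25,420.03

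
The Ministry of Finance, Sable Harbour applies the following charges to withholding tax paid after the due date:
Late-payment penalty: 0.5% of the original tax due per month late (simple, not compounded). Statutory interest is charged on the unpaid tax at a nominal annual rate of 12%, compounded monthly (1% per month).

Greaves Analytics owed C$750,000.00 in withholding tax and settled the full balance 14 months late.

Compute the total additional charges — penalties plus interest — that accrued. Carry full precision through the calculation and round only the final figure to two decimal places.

Late-payment penalty = 0.5% × C$750,000.00 × 14 mo = C$52,500.00
Interest: C$750,000.00 × ((1 + 0.01)^14 − 1) = C$750,000.00 × 0.1494742… = C$112,105.6599…
Penalties + interest = C$52,500.0000 + C$112,105.6599… = C$164,605.66

C$164,605.66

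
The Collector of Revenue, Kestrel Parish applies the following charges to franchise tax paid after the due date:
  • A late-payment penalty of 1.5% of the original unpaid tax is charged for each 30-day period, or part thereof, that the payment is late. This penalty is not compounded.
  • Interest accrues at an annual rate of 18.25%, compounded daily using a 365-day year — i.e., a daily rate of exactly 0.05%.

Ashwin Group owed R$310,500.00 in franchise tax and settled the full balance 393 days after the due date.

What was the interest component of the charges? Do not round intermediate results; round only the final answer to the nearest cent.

R$67,401.96

Interest: R$310,500.00 × ((1 + 0.0005)^393 − 1) = R$310,500.00 × 0.21707555… = R$67,401.9584…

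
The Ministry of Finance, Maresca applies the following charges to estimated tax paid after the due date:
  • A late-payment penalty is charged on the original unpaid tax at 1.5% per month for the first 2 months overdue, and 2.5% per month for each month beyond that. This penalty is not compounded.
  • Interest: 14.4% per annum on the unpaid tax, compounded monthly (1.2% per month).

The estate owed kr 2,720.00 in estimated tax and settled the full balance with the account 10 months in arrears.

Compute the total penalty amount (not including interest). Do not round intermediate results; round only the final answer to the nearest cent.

Penalty, months 1–2: 2 × 1.5% × kr 2,720.00 = kr 81.60
Penalty, months 3–10: 8 × 2.5% × kr 2,720.00 = kr 544.00
Total penalty = kr 81.60 + kr 544.00 = kr 625.60

kr 625.60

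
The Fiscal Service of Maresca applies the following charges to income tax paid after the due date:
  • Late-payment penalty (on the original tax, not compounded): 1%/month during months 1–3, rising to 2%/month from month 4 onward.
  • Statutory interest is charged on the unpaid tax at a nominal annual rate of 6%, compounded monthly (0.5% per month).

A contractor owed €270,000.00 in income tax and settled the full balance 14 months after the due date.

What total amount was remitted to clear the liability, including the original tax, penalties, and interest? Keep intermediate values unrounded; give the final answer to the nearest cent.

€357,026.71

Penalty, months 1–3: 3 × 1% × €270,000.00 = €8,100.00
Penalty, months 4–14: 11 × 2% × €270,000.00 = €59,400.00
Interest: €270,000.00 × ((1 + 0.005)^14 − 1) = €270,000.00 × 0.0723211… = €19,526.7056…
Total = €270,000.00 + €67,500.0000 + €19,526.7056… = €357,026.71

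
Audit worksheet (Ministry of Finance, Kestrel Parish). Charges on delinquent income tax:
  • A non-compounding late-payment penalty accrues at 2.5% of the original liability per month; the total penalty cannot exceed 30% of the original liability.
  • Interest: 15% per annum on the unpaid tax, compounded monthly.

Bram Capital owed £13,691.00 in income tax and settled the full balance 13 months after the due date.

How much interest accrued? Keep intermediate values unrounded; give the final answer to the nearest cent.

£2,399.54

Interest (15%/yr ÷ 12 = 1.25%/month): £13,691.00 × ((1 + 0.0125)^13 − 1) = £2,399.5387…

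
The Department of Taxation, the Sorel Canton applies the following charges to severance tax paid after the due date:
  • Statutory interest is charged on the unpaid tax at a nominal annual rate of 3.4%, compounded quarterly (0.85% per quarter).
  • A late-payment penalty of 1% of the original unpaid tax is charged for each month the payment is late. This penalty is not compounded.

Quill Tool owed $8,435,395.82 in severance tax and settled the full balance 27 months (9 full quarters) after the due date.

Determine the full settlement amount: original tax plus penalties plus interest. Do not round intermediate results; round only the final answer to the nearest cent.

$11,380,641.68

Late-payment penalty: 27 × 1% × $8,435,395.82 = $2,277,556.87…
Interest: $8,435,395.82 × ((1 + 0.0085)^9 − 1) = $8,435,395.82 × 0.0791532… = $667,688.9929…
Total = $8,435,395.82 + $2,277,556.8714 + $667,688.9929… = $11,380,641.68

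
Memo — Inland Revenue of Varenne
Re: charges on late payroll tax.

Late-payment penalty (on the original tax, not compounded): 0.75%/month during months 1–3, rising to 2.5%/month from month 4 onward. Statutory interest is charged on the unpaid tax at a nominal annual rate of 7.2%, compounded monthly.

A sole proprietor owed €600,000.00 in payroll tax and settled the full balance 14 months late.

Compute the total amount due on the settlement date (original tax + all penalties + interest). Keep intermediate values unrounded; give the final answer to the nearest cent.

€830,913.56

Penalty, months 1–3: 3 × 0.75% × €600,000.00 = €13,500.00
Penalty, months 4–14: 11 × 2.5% × €600,000.00 = €165,000.00
Interest (7.2%/yr ÷ 12 = 0.6%/month): €600,000.00 × ((1 + 0.006)^14 − 1) = €52,413.5622…
Total = €600,000.00 + €178,500.0000 + €52,413.5622… = €830,913.56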